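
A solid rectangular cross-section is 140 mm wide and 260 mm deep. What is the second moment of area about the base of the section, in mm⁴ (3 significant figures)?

I_base ≈ 8.20 × 10⁸ mm⁴

The section: 140 × 260, A = 36 400 mm², y = 130 mm, Ī = 205 053 333 mm⁴.
Transfer it to the base of the section using Ī + A·d² with d = y − 0:
  the section: d = 130 mm → contributes +820 213 333 mm⁴
Total I = 820 213 333 mm⁴.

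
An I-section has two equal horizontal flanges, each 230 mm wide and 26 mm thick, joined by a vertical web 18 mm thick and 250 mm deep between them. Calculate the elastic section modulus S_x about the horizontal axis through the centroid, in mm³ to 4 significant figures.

S_x ≈ 1.668 × 10⁶ mm³

Split into non-overlapping primitives; take the origin at the lower-left of the bounding box.
Bottom flange: 230 × 26, A = 5 980 mm², y = 13 mm, Ī = 336 873 mm⁴.
Web: 18 × 250, A = 4 500 mm², y = 151 mm, Ī = 23 437 500 mm⁴.
Top flange: 230 × 26, A = 5 980 mm², y = 289 mm, Ī = 336 873 mm⁴.
By symmetry the centroid is at mid-height, ȳ = 151 mm.
Transfer each piece to the horizontal axis through the centroid using Ī + A·d² with d = y − 151:
  bottom flange: d = -138 mm → contributes +114 219 993 mm⁴
  web: d = 0 mm → contributes +23 437 500 mm⁴
  top flange: d = 138 mm → contributes +114 219 993 mm⁴
Total I = 251 877 487 mm⁴.
Extreme fibre distance c = 151 mm; S = I/c = 1 668 063 mm³.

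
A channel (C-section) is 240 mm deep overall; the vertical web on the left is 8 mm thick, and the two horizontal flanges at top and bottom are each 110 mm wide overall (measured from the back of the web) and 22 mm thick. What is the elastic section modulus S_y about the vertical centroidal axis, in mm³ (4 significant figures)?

Treat the section as a set of non-overlapping primitives; coordinates are from the bounding-box lower-left.
Web: 8 × 240, A = 1 920 mm², x = 4 mm, Ī = 10 240 mm⁴.
Top flange (beyond web): 102 × 22, A = 2 244 mm², x = 59 mm, Ī = 1 945 548 mm⁴.
Bottom flange (beyond web): 102 × 22, A = 2 244 mm², x = 59 mm, Ī = 1 945 548 mm⁴.
Centroid: x̄ = ΣA·x / ΣA = 42.5206 mm.
Transfer each piece to the vertical centroidal axis using Ī + A·d² with d = x − 42.5206:
  web: d = -38.5206 mm → contributes +2 859 206 mm⁴
  top flange (beyond web): d = 16.4794 mm → contributes +2 554 953 mm⁴
  bottom flange (beyond web): d = 16.4794 mm → contributes +2 554 953 mm⁴
Total I = 7 969 111 mm⁴.
Extreme fibre distance c = 67.4794 mm; S = I/c = 118 097 mm³.

S_y ≈ 1.181 × 10⁵ mm³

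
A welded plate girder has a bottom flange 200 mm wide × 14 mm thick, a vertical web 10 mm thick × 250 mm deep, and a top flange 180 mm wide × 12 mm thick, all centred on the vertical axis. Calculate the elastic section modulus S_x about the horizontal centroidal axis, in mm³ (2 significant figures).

Decompose the section into non-overlapping parts with the origin at the bottom-left of its bounding rectangle.
Bottom plate: 200 × 14, A = 2 800 mm², y = 7 mm, Ī = 45 733 mm⁴.
Web plate: 10 × 250, A = 2 500 mm², y = 139 mm, Ī = 13 020 833 mm⁴.
Top plate: 180 × 12, A = 2 160 mm², y = 270 mm, Ī = 25 920 mm⁴.
Centroid: ȳ = ΣA·y / ΣA = 127.4 mm.
Transfer each piece to the horizontal centroidal axis using Ī + A·d² with d = y − 127.4:
  bottom plate: d = -120.4 mm → contributes +40 625 582 mm⁴
  web plate: d = 11.61 mm → contributes +13 358 042 mm⁴
  top plate: d = 142.6 mm → contributes +43 957 590 mm⁴
Total I = 97 941 215 mm⁴.
Extreme fibre distance c = 148.6 mm; S = I/c = 659 031 mm³.

S_x ≈ 6.6 × 10⁵ mm³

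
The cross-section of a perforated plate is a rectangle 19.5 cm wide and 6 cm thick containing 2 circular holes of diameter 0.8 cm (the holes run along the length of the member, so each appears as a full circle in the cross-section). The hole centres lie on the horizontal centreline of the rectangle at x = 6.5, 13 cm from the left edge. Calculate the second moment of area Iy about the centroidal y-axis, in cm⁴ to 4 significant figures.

Iy ≈ 3697 cm⁴

Split into non-overlapping primitives; take the origin at the lower-left of the bounding box.
Plate: 19.5 × 6, A = 117 cm², x = 9.75 cm, Ī = 3707.44 cm⁴.
Hole 1 (subtracted): ⌀0.8, A = 0.502655 cm², x = 6.5 cm, Ī = 0.0201062 cm⁴.
Hole 2 (subtracted): ⌀0.8, A = 0.502655 cm², x = 13 cm, Ī = 0.0201062 cm⁴.
By symmetry the centroid is at mid-width, x̄ = 9.75 cm.
Transfer each piece to the centroidal y-axis using Ī + A·d² with d = x − 9.75:
  plate: d = 0 cm → contributes +3707.44 cm⁴
  hole 1: d = -3.25 cm → contributes −5.3294 cm⁴
  hole 2: d = 3.25 cm → contributes −5.3294 cm⁴
Total I = 3696.78 cm⁴.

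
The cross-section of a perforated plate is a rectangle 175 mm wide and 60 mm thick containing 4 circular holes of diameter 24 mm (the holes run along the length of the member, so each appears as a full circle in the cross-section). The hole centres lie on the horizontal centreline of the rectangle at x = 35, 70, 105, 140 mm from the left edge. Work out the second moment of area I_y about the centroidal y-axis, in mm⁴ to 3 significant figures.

Decompose the section into non-overlapping parts with the origin at the bottom-left of its bounding rectangle.
Plate: 175 × 60, A = 10 500 mm², x = 87.5 mm, Ī = 26 796 875 mm⁴.
Hole 1 (subtracted): ⌀24, A = 452.39 mm², x = 35 mm, Ī = 16 286 mm⁴.
Hole 2 (subtracted): ⌀24, A = 452.39 mm², x = 70 mm, Ī = 16 286 mm⁴.
Hole 3 (subtracted): ⌀24, A = 452.39 mm², x = 105 mm, Ī = 16 286 mm⁴.
Hole 4 (subtracted): ⌀24, A = 452.39 mm², x = 140 mm, Ī = 16 286 mm⁴.
By symmetry the centroid is at mid-width, x̄ = 87.5 mm.
Transfer each piece to the centroidal y-axis using Ī + A·d² with d = x − 87.5:
  plate: d = 0 mm → contributes +26 796 875 mm⁴
  hole 1: d = -52.5 mm → contributes −1 263 184 mm⁴
  hole 2: d = -17.5 mm → contributes −154 830 mm⁴
  hole 3: d = 17.5 mm → contributes −154 830 mm⁴
  hole 4: d = 52.5 mm → contributes −1 263 184 mm⁴
Total I = 23 960 846 mm⁴.

I_y ≈ 2.40 × 10⁷ mm⁴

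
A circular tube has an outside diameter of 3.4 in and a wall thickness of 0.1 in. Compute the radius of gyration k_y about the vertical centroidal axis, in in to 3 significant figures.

Split into non-overlapping primitives; take the origin at the lower-left of the bounding box.
Outer circle: ⌀3.4, A = 9.0792 in², x = 1.7 in, Ī = 6.5597 in⁴.
Bore (subtracted): ⌀3.2, A = 8.0425 in², x = 1.7 in, Ī = 5.1472 in⁴.
By symmetry the centroid is at mid-width, x̄ = 1.7 in.
All pieces are centred on the vertical centroidal axis, so I = ΣĪ (holes subtracted) = 1.4125 in⁴.
Radius of gyration: k = √(I/A) = √(1.4125 / 1.0367) = 1.1673 in.

k_y ≈ 1.17 in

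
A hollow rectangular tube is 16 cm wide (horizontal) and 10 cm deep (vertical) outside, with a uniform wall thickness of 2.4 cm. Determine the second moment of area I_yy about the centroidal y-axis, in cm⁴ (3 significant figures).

I_yy ≈ 2800 cm⁴

Split into non-overlapping primitives; take the origin at the lower-left of the bounding box.
Outer rectangle: 16 × 10, A = 160 cm², x = 8 cm, Ī = 3413.3 cm⁴.
Inner void (subtracted): 11.2 × 5.2, A = 58.24 cm², x = 8 cm, Ī = 608.8 cm⁴.
By symmetry the centroid is at mid-width, x̄ = 8 cm.
All pieces are centred on the centroidal y-axis, so I = ΣĪ (holes subtracted) = 2804.5 cm⁴.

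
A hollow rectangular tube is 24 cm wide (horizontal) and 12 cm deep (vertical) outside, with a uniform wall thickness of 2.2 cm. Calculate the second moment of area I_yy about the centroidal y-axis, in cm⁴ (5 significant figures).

Treat the section as a set of non-overlapping primitives; coordinates are from the bounding-box lower-left.
Outer rectangle: 24 × 12, A = 288 cm², x = 12 cm, Ī = 13 824 cm⁴.
Inner void (subtracted): 19.6 × 7.6, A = 148.96 cm², x = 12 cm, Ī = 4768.706 cm⁴.
By symmetry the centroid is at mid-width, x̄ = 12 cm.
All pieces are centred on the centroidal y-axis, so I = ΣĪ (holes subtracted) = 9055.294 cm⁴.

I_yy ≈ 9055.3 cm⁴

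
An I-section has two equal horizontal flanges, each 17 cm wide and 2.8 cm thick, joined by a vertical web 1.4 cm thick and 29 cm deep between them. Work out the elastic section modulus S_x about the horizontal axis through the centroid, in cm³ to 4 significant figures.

Break the section into simple shapes (no overlaps), measuring from the bottom-left corner of the bounding box.
Bottom flange: 17 × 2.8, A = 47.6 cm², y = 1.4 cm, Ī = 31.0987 cm⁴.
Web: 1.4 × 29, A = 40.6 cm², y = 17.3 cm, Ī = 2845.38 cm⁴.
Top flange: 17 × 2.8, A = 47.6 cm², y = 33.2 cm, Ī = 31.0987 cm⁴.
By symmetry the centroid is at mid-height, ȳ = 17.3 cm.
Transfer each piece to the horizontal axis through the centroid using Ī + A·d² with d = y − 17.3:
  bottom flange: d = -15.9 cm → contributes +12064.9 cm⁴
  web: d = 0 cm → contributes +2845.38 cm⁴
  top flange: d = 15.9 cm → contributes +12064.9 cm⁴
Total I = 26975.1 cm⁴.
Extreme fibre distance c = 17.3 cm; S = I/c = 1559.25 cm³.

S_x ≈ 1559 cm³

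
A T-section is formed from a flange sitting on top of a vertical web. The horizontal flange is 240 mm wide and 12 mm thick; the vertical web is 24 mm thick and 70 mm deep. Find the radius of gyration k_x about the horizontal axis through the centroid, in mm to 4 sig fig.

Split into non-overlapping primitives; take the origin at the lower-left of the bounding box.
Flange: 240 × 12, A = 2 880 mm², y = 76 mm, Ī = 34 560 mm⁴.
Web: 24 × 70, A = 1 680 mm², y = 35 mm, Ī = 686 000 mm⁴.
Centroid: ȳ = ΣA·y / ΣA = 60.8947 mm.
Transfer each piece to the horizontal axis through the centroid using Ī + A·d² with d = y − 60.8947:
  flange: d = 15.1053 mm → contributes +691 687 mm⁴
  web: d = -25.8947 mm → contributes +1 812 503 mm⁴
Total I = 2 504 189 mm⁴.
Radius of gyration: k = √(I/A) = √(2 504 189 / 4 560) = 23.4343 mm.

k_x ≈ 23.43 mm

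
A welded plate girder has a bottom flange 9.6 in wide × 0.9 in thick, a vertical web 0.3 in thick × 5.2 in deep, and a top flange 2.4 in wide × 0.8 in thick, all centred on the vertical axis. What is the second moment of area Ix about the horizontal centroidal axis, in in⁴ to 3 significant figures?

Ix ≈ 66.9 in⁴

Break the section into simple shapes (no overlaps), measuring from the bottom-left corner of the bounding box.
Bottom plate: 9.6 × 0.9, A = 8.64 in², y = 0.45 in, Ī = 0.5832 in⁴.
Web plate: 0.3 × 5.2, A = 1.56 in², y = 3.5 in, Ī = 3.5152 in⁴.
Top plate: 2.4 × 0.8, A = 1.92 in², y = 6.5 in, Ī = 0.1024 in⁴.
Centroid: ȳ = ΣA·y / ΣA = 1.801 in.
Transfer each piece to the horizontal centroidal axis using Ī + A·d² with d = y − 1.801:
  bottom plate: d = -1.351 in → contributes +16.353 in⁴
  web plate: d = 1.699 in → contributes +8.0184 in⁴
  top plate: d = 4.699 in → contributes +42.497 in⁴
Total I = 66.868 in⁴.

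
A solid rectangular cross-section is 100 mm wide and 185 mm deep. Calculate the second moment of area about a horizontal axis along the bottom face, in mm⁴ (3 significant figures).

The section: 100 × 185, A = 18 500 mm², y = 92.5 mm, Ī = 52 763 542 mm⁴.
Transfer it to the base of the section using Ī + A·d² with d = y − 0:
  the section: d = 92.5 mm → contributes +211 054 167 mm⁴
Total I = 211 054 167 mm⁴.

I_base ≈ 2.11 × 10⁸ mm⁴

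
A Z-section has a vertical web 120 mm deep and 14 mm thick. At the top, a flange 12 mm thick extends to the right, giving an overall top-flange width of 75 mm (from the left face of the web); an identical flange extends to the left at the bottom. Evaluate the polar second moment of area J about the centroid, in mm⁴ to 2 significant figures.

J ≈ 8.8 × 10⁶ mm⁴

Treat the section as a set of non-overlapping primitives; coordinates are from the bounding-box lower-left.
Web: 14 × 120, A = 1 680 mm², y = 60 mm, Ī = 2 016 000 mm⁴.
Top flange (beyond web): 61 × 12, A = 732 mm², y = 114 mm, Ī = 8 784 mm⁴.
Bottom flange (beyond web): 61 × 12, A = 732 mm², y = 6 mm, Ī = 8 784 mm⁴.
Centroid: ȳ = ΣA·y / ΣA = 60 mm.
Transfer each piece to the centroidal x-axis using Ī + A·d² with d = y − 60:
  web: d = 0 mm → contributes +2 016 000 mm⁴
  top flange (beyond web): d = 54 mm → contributes +2 143 296 mm⁴
  bottom flange (beyond web): d = -54 mm → contributes +2 143 296 mm⁴
Total I = 6 302 592 mm⁴.
For the y-axis: x̄ = 68 mm.
Repeating about the centroidal y-axis gives I_y = 2 540 152 mm⁴.
Polar second moment: J = I_x + I_y = 8 842 744 mm⁴.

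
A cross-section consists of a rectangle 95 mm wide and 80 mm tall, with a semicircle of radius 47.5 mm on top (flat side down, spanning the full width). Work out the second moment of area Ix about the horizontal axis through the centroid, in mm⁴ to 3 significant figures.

Split into non-overlapping primitives; take the origin at the lower-left of the bounding box.
Rectangular body: 95 × 80, A = 7 600 mm², y = 40 mm, Ī = 4 053 333 mm⁴.
Semicircular cap: semicircle r = 47.5, A = 3544.1 mm², y = 100.16 mm, Ī = 558 736 mm⁴.
Centroid: ȳ = ΣA·y / ΣA = 59.132 mm.
Transfer each piece to the horizontal axis through the centroid using Ī + A·d² with d = y − 59.132:
  rectangular body: d = -19.132 mm → contributes +6 835 271 mm⁴
  semicircular cap: d = 41.027 mm → contributes +6 524 332 mm⁴
Total I = 13 359 602 mm⁴.

Ix ≈ 1.34 × 10⁷ mm⁴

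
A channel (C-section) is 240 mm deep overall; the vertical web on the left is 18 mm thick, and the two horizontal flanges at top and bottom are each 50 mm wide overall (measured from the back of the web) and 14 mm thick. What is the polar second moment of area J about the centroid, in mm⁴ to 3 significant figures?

Decompose the section into non-overlapping parts with the origin at the bottom-left of its bounding rectangle.
Web: 18 × 240, A = 4 320 mm², y = 120 mm, Ī = 20 736 000 mm⁴.
Top flange (beyond web): 32 × 14, A = 448 mm², y = 233 mm, Ī = 7317.3 mm⁴.
Bottom flange (beyond web): 32 × 14, A = 448 mm², y = 7 mm, Ī = 7317.3 mm⁴.
By symmetry the centroid is at mid-height, ȳ = 120 mm.
Transfer each piece to the centroidal x-axis using Ī + A·d² with d = y − 120:
  web: d = 0 mm → contributes +20 736 000 mm⁴
  top flange (beyond web): d = 113 mm → contributes +5 727 829 mm⁴
  bottom flange (beyond web): d = -113 mm → contributes +5 727 829 mm⁴
Total I = 32 191 659 mm⁴.
For the y-axis: x̄ = 13.294 mm.
Repeating about the centroidal y-axis gives I_y = 656 902 mm⁴.
Polar second moment: J = I_x + I_y = 32 848 561 mm⁴.

J ≈ 3.28 × 10⁷ mm⁴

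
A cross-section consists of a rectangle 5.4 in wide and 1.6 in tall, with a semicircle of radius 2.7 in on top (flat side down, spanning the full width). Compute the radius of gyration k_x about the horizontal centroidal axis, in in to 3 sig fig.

k_x ≈ 1.14 in

Decompose the section into non-overlapping parts with the origin at the bottom-left of its bounding rectangle.
Rectangular body: 5.4 × 1.6, A = 8.64 in², y = 0.8 in, Ī = 1.8432 in⁴.
Semicircular cap: semicircle r = 2.7, A = 11.451 in², y = 2.7459 in, Ī = 5.8329 in⁴.
Centroid: ȳ = ΣA·y / ΣA = 1.9091 in.
Transfer each piece to the horizontal centroidal axis using Ī + A·d² with d = y − 1.9091:
  rectangular body: d = -1.1091 in → contributes +12.471 in⁴
  semicircular cap: d = 0.83682 in → contributes +13.852 in⁴
Total I = 26.323 in⁴.
Radius of gyration: k = √(I/A) = √(26.323 / 20.091) = 1.1446 in.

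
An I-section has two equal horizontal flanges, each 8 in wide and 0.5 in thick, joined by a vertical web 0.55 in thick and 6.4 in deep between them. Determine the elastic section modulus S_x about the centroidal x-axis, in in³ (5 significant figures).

S_x ≈ 29.027 in³

Treat the section as a set of non-overlapping primitives; coordinates are from the bounding-box lower-left.
Bottom flange: 8 × 0.5, A = 4 in², y = 0.25 in, Ī = 0.08333333 in⁴.
Web: 0.55 × 6.4, A = 3.52 in², y = 3.7 in, Ī = 12.01493 in⁴.
Top flange: 8 × 0.5, A = 4 in², y = 7.15 in, Ī = 0.08333333 in⁴.
By symmetry the centroid is at mid-height, ȳ = 3.7 in.
Transfer each piece to the centroidal x-axis using Ī + A·d² with d = y − 3.7:
  bottom flange: d = -3.45 in → contributes +47.69333 in⁴
  web: d = 0 in → contributes +12.01493 in⁴
  top flange: d = 3.45 in → contributes +47.69333 in⁴
Total I = 107.4016 in⁴.
Extreme fibre distance c = 3.7 in; S = I/c = 29.02746 in³.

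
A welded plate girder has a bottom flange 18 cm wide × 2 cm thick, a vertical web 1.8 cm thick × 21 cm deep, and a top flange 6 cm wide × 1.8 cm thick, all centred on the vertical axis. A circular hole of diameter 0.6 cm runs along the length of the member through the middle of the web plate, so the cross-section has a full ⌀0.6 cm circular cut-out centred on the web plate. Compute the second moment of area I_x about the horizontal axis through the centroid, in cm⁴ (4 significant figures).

Break the section into simple shapes (no overlaps), measuring from the bottom-left corner of the bounding box.
Bottom plate: 18 × 2, A = 36 cm², y = 1 cm, Ī = 12 cm⁴.
Web plate: 1.8 × 21, A = 37.8 cm², y = 12.5 cm, Ī = 1389.15 cm⁴.
Top plate: 6 × 1.8, A = 10.8 cm², y = 23.9 cm, Ī = 2.916 cm⁴.
Hole (subtracted): ⌀0.6, A = 0.282743 cm², y = 12.5 cm, Ī = 0.00636173 cm⁴.
Centroid: ȳ = ΣA·y / ΣA = 9.05017 cm.
Transfer each piece to the horizontal axis through the centroid using Ī + A·d² with d = y − 9.05017:
  bottom plate: d = -8.05017 cm → contributes +2344.99 cm⁴
  web plate: d = 3.44983 cm → contributes +1839.02 cm⁴
  top plate: d = 14.8498 cm → contributes +2384.5 cm⁴
  hole: d = 3.44983 cm → contributes −3.37138 cm⁴
Total I = 6565.14 cm⁴.

I_x ≈ 6565 cm⁴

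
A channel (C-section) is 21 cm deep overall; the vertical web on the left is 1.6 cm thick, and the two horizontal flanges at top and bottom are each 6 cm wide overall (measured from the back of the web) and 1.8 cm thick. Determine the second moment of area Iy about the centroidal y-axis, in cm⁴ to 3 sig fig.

Decompose the section into non-overlapping parts with the origin at the bottom-left of its bounding rectangle.
Web: 1.6 × 21, A = 33.6 cm², x = 0.8 cm, Ī = 7.168 cm⁴.
Top flange (beyond web): 4.4 × 1.8, A = 7.92 cm², x = 3.8 cm, Ī = 12.778 cm⁴.
Bottom flange (beyond web): 4.4 × 1.8, A = 7.92 cm², x = 3.8 cm, Ī = 12.778 cm⁴.
Centroid: x̄ = ΣA·x / ΣA = 1.7612 cm.
Transfer each piece to the centroidal y-axis using Ī + A·d² with d = x − 1.7612:
  web: d = -0.96117 cm → contributes +38.209 cm⁴
  top flange (beyond web): d = 2.0388 cm → contributes +45.7 cm⁴
  bottom flange (beyond web): d = 2.0388 cm → contributes +45.7 cm⁴
Total I = 129.61 cm⁴.

Iy ≈ 130 cm⁴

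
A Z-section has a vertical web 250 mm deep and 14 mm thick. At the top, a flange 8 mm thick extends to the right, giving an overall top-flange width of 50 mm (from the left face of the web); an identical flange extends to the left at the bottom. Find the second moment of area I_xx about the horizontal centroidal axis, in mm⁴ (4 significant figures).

I_xx ≈ 2.667 × 10⁷ mm⁴

Treat the section as a set of non-overlapping primitives; coordinates are from the bounding-box lower-left.
Web: 14 × 250, A = 3 500 mm², y = 125 mm, Ī = 18 229 167 mm⁴.
Top flange (beyond web): 36 × 8, A = 288 mm², y = 246 mm, Ī = 1 536 mm⁴.
Bottom flange (beyond web): 36 × 8, A = 288 mm², y = 4 mm, Ī = 1 536 mm⁴.
Centroid: ȳ = ΣA·y / ΣA = 125 mm.
Transfer each piece to the horizontal centroidal axis using Ī + A·d² with d = y − 125:
  web: d = 0 mm → contributes +18 229 167 mm⁴
  top flange (beyond web): d = 121 mm → contributes +4 218 144 mm⁴
  bottom flange (beyond web): d = -121 mm → contributes +4 218 144 mm⁴
Total I = 26 665 455 mm⁴.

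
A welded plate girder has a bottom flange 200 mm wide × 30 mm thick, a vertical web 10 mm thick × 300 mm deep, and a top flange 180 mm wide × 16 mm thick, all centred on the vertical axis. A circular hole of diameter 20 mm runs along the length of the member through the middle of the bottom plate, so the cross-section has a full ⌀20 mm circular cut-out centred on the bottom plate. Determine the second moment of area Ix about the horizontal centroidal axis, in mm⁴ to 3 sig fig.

Split into non-overlapping primitives; take the origin at the lower-left of the bounding box.
Bottom plate: 200 × 30, A = 6 000 mm², y = 15 mm, Ī = 450 000 mm⁴.
Web plate: 10 × 300, A = 3 000 mm², y = 180 mm, Ī = 22 500 000 mm⁴.
Top plate: 180 × 16, A = 2 880 mm², y = 338 mm, Ī = 61 440 mm⁴.
Hole (subtracted): ⌀20, A = 314.16 mm², y = 15 mm, Ī = 7 854 mm⁴.
Centroid: ȳ = ΣA·y / ΣA = 138.23 mm.
Transfer each piece to the horizontal centroidal axis using Ī + A·d² with d = y − 138.23:
  bottom plate: d = -123.23 mm → contributes +91 561 425 mm⁴
  web plate: d = 41.772 mm → contributes +27 734 601 mm⁴
  top plate: d = 199.77 mm → contributes +114 998 478 mm⁴
  hole: d = -123.23 mm → contributes −4 778 437 mm⁴
Total I = 229 516 067 mm⁴.

Ix ≈ 2.30 × 10⁸ mm⁴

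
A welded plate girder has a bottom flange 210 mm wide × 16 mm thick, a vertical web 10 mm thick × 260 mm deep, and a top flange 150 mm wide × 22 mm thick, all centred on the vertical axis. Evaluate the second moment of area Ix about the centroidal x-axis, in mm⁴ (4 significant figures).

Ix ≈ 1.444 × 10⁸ mm⁴

Split into non-overlapping primitives; take the origin at the lower-left of the bounding box.
Bottom plate: 210 × 16, A = 3 360 mm², y = 8 mm, Ī = 71 680 mm⁴.
Web plate: 10 × 260, A = 2 600 mm², y = 146 mm, Ī = 14 646 667 mm⁴.
Top plate: 150 × 22, A = 3 300 mm², y = 287 mm, Ī = 133 100 mm⁴.
Centroid: ȳ = ΣA·y / ΣA = 146.175 mm.
Transfer each piece to the centroidal x-axis using Ī + A·d² with d = y − 146.175:
  bottom plate: d = -138.175 mm → contributes +64 221 861 mm⁴
  web plate: d = -0.174946 mm → contributes +14 646 746 mm⁴
  top plate: d = 140.825 mm → contributes +65 577 696 mm⁴
Total I = 144 446 303 mm⁴.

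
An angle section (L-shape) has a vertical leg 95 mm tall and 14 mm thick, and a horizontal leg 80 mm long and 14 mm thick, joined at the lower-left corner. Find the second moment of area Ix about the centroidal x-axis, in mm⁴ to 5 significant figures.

Ix ≈ 1.9097 × 10⁶ mm⁴

Break the section into simple shapes (no overlaps), measuring from the bottom-left corner of the bounding box.
Vertical leg: 14 × 95, A = 1 330 mm², y = 47.5 mm, Ī = 1 000 271 mm⁴.
Horizontal leg (remainder): 66 × 14, A = 924 mm², y = 7 mm, Ī = 15 092 mm⁴.
Centroid: ȳ = ΣA·y / ΣA = 30.89752 mm.
Transfer each piece to the centroidal x-axis using Ī + A·d² with d = y − 30.89752:
  vertical leg: d = 16.60248 mm → contributes +1 366 875 mm⁴
  horizontal leg (remainder): d = -23.89752 mm → contributes +542780.3 mm⁴
Total I = 1 909 656 mm⁴.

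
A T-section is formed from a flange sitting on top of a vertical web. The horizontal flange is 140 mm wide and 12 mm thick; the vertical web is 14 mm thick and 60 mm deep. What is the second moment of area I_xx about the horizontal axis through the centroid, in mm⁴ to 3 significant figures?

I_xx ≈ 9.98 × 10⁵ mm⁴

Break the section into simple shapes (no overlaps), measuring from the bottom-left corner of the bounding box.
Flange: 140 × 12, A = 1 680 mm², y = 66 mm, Ī = 20 160 mm⁴.
Web: 14 × 60, A = 840 mm², y = 30 mm, Ī = 252 000 mm⁴.
Centroid: ȳ = ΣA·y / ΣA = 54 mm.
Transfer each piece to the horizontal axis through the centroid using Ī + A·d² with d = y − 54:
  flange: d = 12 mm → contributes +262 080 mm⁴
  web: d = -24 mm → contributes +735 840 mm⁴
Total I = 997 920 mm⁴.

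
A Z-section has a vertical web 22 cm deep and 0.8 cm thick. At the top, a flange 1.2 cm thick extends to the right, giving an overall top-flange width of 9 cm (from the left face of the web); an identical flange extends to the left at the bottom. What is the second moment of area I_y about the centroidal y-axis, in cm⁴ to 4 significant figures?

I_y ≈ 509.7 cm⁴

Treat the section as a set of non-overlapping primitives; coordinates are from the bounding-box lower-left.
Web: 0.8 × 22, A = 17.6 cm², x = 8.6 cm, Ī = 0.938667 cm⁴.
Top flange (beyond web): 8.2 × 1.2, A = 9.84 cm², x = 13.1 cm, Ī = 55.1368 cm⁴.
Bottom flange (beyond web): 8.2 × 1.2, A = 9.84 cm², x = 4.1 cm, Ī = 55.1368 cm⁴.
Centroid: x̄ = ΣA·x / ΣA = 8.6 cm.
Transfer each piece to the centroidal y-axis using Ī + A·d² with d = x − 8.6:
  web: d = 0 cm → contributes +0.938667 cm⁴
  top flange (beyond web): d = 4.5 cm → contributes +254.397 cm⁴
  bottom flange (beyond web): d = -4.5 cm → contributes +254.397 cm⁴
Total I = 509.732 cm⁴.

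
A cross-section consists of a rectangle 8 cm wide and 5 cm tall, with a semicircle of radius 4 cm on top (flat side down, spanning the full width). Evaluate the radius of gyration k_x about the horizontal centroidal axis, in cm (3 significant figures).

Break the section into simple shapes (no overlaps), measuring from the bottom-left corner of the bounding box.
Rectangular body: 8 × 5, A = 40 cm², y = 2.5 cm, Ī = 83.333 cm⁴.
Semicircular cap: semicircle r = 4, A = 25.133 cm², y = 6.6977 cm, Ī = 28.098 cm⁴.
Centroid: ȳ = ΣA·y / ΣA = 4.1197 cm.
Transfer each piece to the horizontal centroidal axis using Ī + A·d² with d = y − 4.1197:
  rectangular body: d = -1.6197 cm → contributes +188.28 cm⁴
  semicircular cap: d = 2.5779 cm → contributes +195.12 cm⁴
Total I = 383.4 cm⁴.
Radius of gyration: k = √(I/A) = √(383.4 / 65.133) = 2.4262 cm.

k_x ≈ 2.43 cm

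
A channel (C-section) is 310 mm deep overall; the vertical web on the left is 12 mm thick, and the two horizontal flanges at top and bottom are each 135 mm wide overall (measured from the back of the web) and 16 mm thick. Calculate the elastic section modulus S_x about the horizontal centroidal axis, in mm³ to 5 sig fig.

Decompose the section into non-overlapping parts with the origin at the bottom-left of its bounding rectangle.
Web: 12 × 310, A = 3 720 mm², y = 155 mm, Ī = 29 791 000 mm⁴.
Top flange (beyond web): 123 × 16, A = 1 968 mm², y = 302 mm, Ī = 41 984 mm⁴.
Bottom flange (beyond web): 123 × 16, A = 1 968 mm², y = 8 mm, Ī = 41 984 mm⁴.
By symmetry the centroid is at mid-height, ȳ = 155 mm.
Transfer each piece to the horizontal centroidal axis using Ī + A·d² with d = y − 155:
  web: d = 0 mm → contributes +29 791 000 mm⁴
  top flange (beyond web): d = 147 mm → contributes +42 568 496 mm⁴
  bottom flange (beyond web): d = -147 mm → contributes +42 568 496 mm⁴
Total I = 114 927 992 mm⁴.
Extreme fibre distance c = 155 mm; S = I/c = 741470.9 mm³.

S_x ≈ 7.4147 × 10⁵ mm³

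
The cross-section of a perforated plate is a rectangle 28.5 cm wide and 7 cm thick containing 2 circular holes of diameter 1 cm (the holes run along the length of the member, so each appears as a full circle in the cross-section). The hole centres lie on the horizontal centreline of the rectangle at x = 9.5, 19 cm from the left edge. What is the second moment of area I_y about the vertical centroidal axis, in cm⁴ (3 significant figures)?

I_y ≈ 1.35 × 10⁴ cm⁴

Decompose the section into non-overlapping parts with the origin at the bottom-left of its bounding rectangle.
Plate: 28.5 × 7, A = 199.5 cm², x = 14.25 cm, Ī = 13 504 cm⁴.
Hole 1 (subtracted): ⌀1, A = 0.7854 cm², x = 9.5 cm, Ī = 0.049087 cm⁴.
Hole 2 (subtracted): ⌀1, A = 0.7854 cm², x = 19 cm, Ī = 0.049087 cm⁴.
By symmetry the centroid is at mid-width, x̄ = 14.25 cm.
Transfer each piece to the vertical centroidal axis using Ī + A·d² with d = x − 14.25:
  plate: d = 0 cm → contributes +13 504 cm⁴
  hole 1: d = -4.75 cm → contributes −17.77 cm⁴
  hole 2: d = 4.75 cm → contributes −17.77 cm⁴
Total I = 13 468 cm⁴.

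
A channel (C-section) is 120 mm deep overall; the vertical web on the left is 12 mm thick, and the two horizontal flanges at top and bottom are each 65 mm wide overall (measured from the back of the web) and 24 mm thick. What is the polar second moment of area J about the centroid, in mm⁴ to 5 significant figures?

Split into non-overlapping primitives; take the origin at the lower-left of the bounding box.
Web: 12 × 120, A = 1 440 mm², y = 60 mm, Ī = 1 728 000 mm⁴.
Top flange (beyond web): 53 × 24, A = 1 272 mm², y = 108 mm, Ī = 61 056 mm⁴.
Bottom flange (beyond web): 53 × 24, A = 1 272 mm², y = 12 mm, Ī = 61 056 mm⁴.
By symmetry the centroid is at mid-height, ȳ = 60 mm.
Transfer each piece to the centroidal x-axis using Ī + A·d² with d = y − 60:
  web: d = 0 mm → contributes +1 728 000 mm⁴
  top flange (beyond web): d = 48 mm → contributes +2 991 744 mm⁴
  bottom flange (beyond web): d = -48 mm → contributes +2 991 744 mm⁴
Total I = 7 711 488 mm⁴.
For the y-axis: x̄ = 26.75301 mm.
Repeating about the centroidal y-axis gives I_y = 1 584 029 mm⁴.
Polar second moment: J = I_x + I_y = 9 295 517 mm⁴.

J ≈ 9.2955 × 10⁶ mm⁴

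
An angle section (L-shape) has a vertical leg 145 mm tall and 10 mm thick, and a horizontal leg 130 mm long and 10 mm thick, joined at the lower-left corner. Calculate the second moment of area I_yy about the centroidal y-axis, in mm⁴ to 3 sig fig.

Treat the section as a set of non-overlapping primitives; coordinates are from the bounding-box lower-left.
Vertical leg: 10 × 145, A = 1 450 mm², x = 5 mm, Ī = 12 083 mm⁴.
Horizontal leg (remainder): 120 × 10, A = 1 200 mm², x = 70 mm, Ī = 1 440 000 mm⁴.
Centroid: x̄ = ΣA·x / ΣA = 34.434 mm.
Transfer each piece to the centroidal y-axis using Ī + A·d² with d = x − 34.434:
  vertical leg: d = -29.434 mm → contributes +1 268 303 mm⁴
  horizontal leg (remainder): d = 35.566 mm → contributes +2 957 932 mm⁴
Total I = 4 226 234 mm⁴.

I_yy ≈ 4.23 × 10⁶ mm⁴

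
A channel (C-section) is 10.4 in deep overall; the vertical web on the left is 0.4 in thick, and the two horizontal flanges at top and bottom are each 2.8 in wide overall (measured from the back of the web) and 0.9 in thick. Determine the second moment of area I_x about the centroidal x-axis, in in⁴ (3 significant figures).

I_x ≈ 135 in⁴

Treat the section as a set of non-overlapping primitives; coordinates are from the bounding-box lower-left.
Web: 0.4 × 10.4, A = 4.16 in², y = 5.2 in, Ī = 37.495 in⁴.
Top flange (beyond web): 2.4 × 0.9, A = 2.16 in², y = 9.95 in, Ī = 0.1458 in⁴.
Bottom flange (beyond web): 2.4 × 0.9, A = 2.16 in², y = 0.45 in, Ī = 0.1458 in⁴.
By symmetry the centroid is at mid-height, ȳ = 5.2 in.
Transfer each piece to the centroidal x-axis using Ī + A·d² with d = y − 5.2:
  web: d = 0 in → contributes +37.495 in⁴
  top flange (beyond web): d = 4.75 in → contributes +48.881 in⁴
  bottom flange (beyond web): d = -4.75 in → contributes +48.881 in⁴
Total I = 135.26 in⁴.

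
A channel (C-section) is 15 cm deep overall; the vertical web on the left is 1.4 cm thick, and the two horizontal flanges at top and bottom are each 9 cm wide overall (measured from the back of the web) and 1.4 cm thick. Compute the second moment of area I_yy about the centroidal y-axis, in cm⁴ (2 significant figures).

I_yy ≈ 320 cm⁴

Decompose the section into non-overlapping parts with the origin at the bottom-left of its bounding rectangle.
Web: 1.4 × 15, A = 21 cm², x = 0.7 cm, Ī = 3.43 cm⁴.
Top flange (beyond web): 7.6 × 1.4, A = 10.64 cm², x = 5.2 cm, Ī = 51.21 cm⁴.
Bottom flange (beyond web): 7.6 × 1.4, A = 10.64 cm², x = 5.2 cm, Ī = 51.21 cm⁴.
Centroid: x̄ = ΣA·x / ΣA = 2.965 cm.
Transfer each piece to the centroidal y-axis using Ī + A·d² with d = x − 2.965:
  web: d = -2.265 cm → contributes +111.2 cm⁴
  top flange (beyond web): d = 2.235 cm → contributes +104.4 cm⁴
  bottom flange (beyond web): d = 2.235 cm → contributes +104.4 cm⁴
Total I = 319.9 cm⁴.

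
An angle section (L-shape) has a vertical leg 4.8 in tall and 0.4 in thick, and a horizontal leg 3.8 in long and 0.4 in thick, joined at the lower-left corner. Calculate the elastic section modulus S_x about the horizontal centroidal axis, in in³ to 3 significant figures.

Treat the section as a set of non-overlapping primitives; coordinates are from the bounding-box lower-left.
Vertical leg: 0.4 × 4.8, A = 1.92 in², y = 2.4 in, Ī = 3.6864 in⁴.
Horizontal leg (remainder): 3.4 × 0.4, A = 1.36 in², y = 0.2 in, Ī = 0.018133 in⁴.
Centroid: ȳ = ΣA·y / ΣA = 1.4878 in.
Transfer each piece to the horizontal centroidal axis using Ī + A·d² with d = y − 1.4878:
  vertical leg: d = 0.9122 in → contributes +5.284 in⁴
  horizontal leg (remainder): d = -1.2878 in → contributes +2.2736 in⁴
Total I = 7.5576 in⁴.
Extreme fibre distance c = 3.3122 in; S = I/c = 2.2818 in³.

S_x ≈ 2.28 in³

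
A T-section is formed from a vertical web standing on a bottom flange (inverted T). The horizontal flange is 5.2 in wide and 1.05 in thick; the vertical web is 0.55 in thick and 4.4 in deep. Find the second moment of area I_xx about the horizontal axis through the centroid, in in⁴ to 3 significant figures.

Decompose the section into non-overlapping parts with the origin at the bottom-left of its bounding rectangle.
Flange: 5.2 × 1.05, A = 5.46 in², y = 0.525 in, Ī = 0.50164 in⁴.
Web: 0.55 × 4.4, A = 2.42 in², y = 3.25 in, Ī = 3.9043 in⁴.
Centroid: ȳ = ΣA·y / ΣA = 1.3619 in.
Transfer each piece to the horizontal axis through the centroid using Ī + A·d² with d = y − 1.3619:
  flange: d = -0.83687 in → contributes +4.3255 in⁴
  web: d = 1.8881 in → contributes +12.532 in⁴
Total I = 16.857 in⁴.

I_xx ≈ 16.9 in⁴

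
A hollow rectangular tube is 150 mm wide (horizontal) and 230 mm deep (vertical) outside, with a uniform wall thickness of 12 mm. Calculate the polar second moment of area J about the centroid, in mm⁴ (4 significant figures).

Treat the section as a set of non-overlapping primitives; coordinates are from the bounding-box lower-left.
Outer rectangle: 150 × 230, A = 34 500 mm², y = 115 mm, Ī = 152 087 500 mm⁴.
Inner void (subtracted): 126 × 206, A = 25 956 mm², y = 115 mm, Ī = 91 789 068 mm⁴.
By symmetry the centroid is at mid-height, ȳ = 115 mm.
All pieces are centred on the centroidal x-axis, so I = ΣĪ (holes subtracted) = 60 298 432 mm⁴.
Repeating about the centroidal y-axis gives I_y = 30 347 712 mm⁴.
Polar second moment: J = I_x + I_y = 90 646 144 mm⁴.

J ≈ 9.065 × 10⁷ mm⁴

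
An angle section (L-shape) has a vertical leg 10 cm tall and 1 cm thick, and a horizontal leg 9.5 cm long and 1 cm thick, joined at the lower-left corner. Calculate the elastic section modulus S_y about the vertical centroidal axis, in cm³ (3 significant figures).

Split into non-overlapping primitives; take the origin at the lower-left of the bounding box.
Vertical leg: 1 × 10, A = 10 cm², x = 0.5 cm, Ī = 0.83333 cm⁴.
Horizontal leg (remainder): 8.5 × 1, A = 8.5 cm², x = 5.25 cm, Ī = 51.177 cm⁴.
Centroid: x̄ = ΣA·x / ΣA = 2.6824 cm.
Transfer each piece to the vertical centroidal axis using Ī + A·d² with d = x − 2.6824:
  vertical leg: d = -2.1824 cm → contributes +48.463 cm⁴
  horizontal leg (remainder): d = 2.5676 cm → contributes +107.21 cm⁴
Total I = 155.68 cm⁴.
Extreme fibre distance c = 6.8176 cm; S = I/c = 22.835 cm³.

S_y ≈ 22.8 cm³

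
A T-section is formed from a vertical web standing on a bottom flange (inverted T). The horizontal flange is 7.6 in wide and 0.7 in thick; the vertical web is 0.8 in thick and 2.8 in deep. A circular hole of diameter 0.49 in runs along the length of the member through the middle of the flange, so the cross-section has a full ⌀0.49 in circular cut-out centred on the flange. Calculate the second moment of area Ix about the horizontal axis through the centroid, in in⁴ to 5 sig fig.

Treat the section as a set of non-overlapping primitives; coordinates are from the bounding-box lower-left.
Flange: 7.6 × 0.7, A = 5.32 in², y = 0.35 in, Ī = 0.2172333 in⁴.
Web: 0.8 × 2.8, A = 2.24 in², y = 2.1 in, Ī = 1.463467 in⁴.
Hole (subtracted): ⌀0.49, A = 0.1885741 in², y = 0.35 in, Ī = 0.00282979 in⁴.
Centroid: ȳ = ΣA·y / ΣA = 0.8817831 in.
Transfer each piece to the horizontal axis through the centroid using Ī + A·d² with d = y − 0.8817831:
  flange: d = -0.5317831 in → contributes +1.721694 in⁴
  web: d = 1.218217 in → contributes +4.787744 in⁴
  hole: d = -0.5317831 in → contributes −0.05615728 in⁴
Total I = 6.45328 in⁴.

Ix ≈ 6.4533 in⁴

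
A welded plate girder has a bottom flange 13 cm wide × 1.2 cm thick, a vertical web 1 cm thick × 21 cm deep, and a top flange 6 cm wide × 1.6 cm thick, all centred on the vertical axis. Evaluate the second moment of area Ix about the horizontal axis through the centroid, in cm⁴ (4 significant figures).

Ix ≈ 3833 cm⁴

Decompose the section into non-overlapping parts with the origin at the bottom-left of its bounding rectangle.
Bottom plate: 13 × 1.2, A = 15.6 cm², y = 0.6 cm, Ī = 1.872 cm⁴.
Web plate: 1 × 21, A = 21 cm², y = 11.7 cm, Ī = 771.75 cm⁴.
Top plate: 6 × 1.6, A = 9.6 cm², y = 23 cm, Ī = 2.048 cm⁴.
Centroid: ȳ = ΣA·y / ΣA = 10.3 cm.
Transfer each piece to the horizontal axis through the centroid using Ī + A·d² with d = y − 10.3:
  bottom plate: d = -9.7 cm → contributes +1469.68 cm⁴
  web plate: d = 1.4 cm → contributes +812.91 cm⁴
  top plate: d = 12.7 cm → contributes +1550.43 cm⁴
Total I = 3833.02 cm⁴.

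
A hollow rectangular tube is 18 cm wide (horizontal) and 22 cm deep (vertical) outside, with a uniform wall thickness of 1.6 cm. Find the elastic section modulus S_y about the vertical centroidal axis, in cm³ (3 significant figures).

Break the section into simple shapes (no overlaps), measuring from the bottom-left corner of the bounding box.
Outer rectangle: 18 × 22, A = 396 cm², x = 9 cm, Ī = 10 692 cm⁴.
Inner void (subtracted): 14.8 × 18.8, A = 278.24 cm², x = 9 cm, Ī = 5078.8 cm⁴.
By symmetry the centroid is at mid-width, x̄ = 9 cm.
All pieces are centred on the vertical centroidal axis, so I = ΣĪ (holes subtracted) = 5613.2 cm⁴.
Extreme fibre distance c = 9 cm; S = I/c = 623.69 cm³.

S_y ≈ 624 cm³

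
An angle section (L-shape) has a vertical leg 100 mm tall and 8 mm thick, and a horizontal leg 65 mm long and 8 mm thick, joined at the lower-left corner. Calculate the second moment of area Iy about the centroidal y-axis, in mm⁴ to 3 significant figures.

Treat the section as a set of non-overlapping primitives; coordinates are from the bounding-box lower-left.
Vertical leg: 8 × 100, A = 800 mm², x = 4 mm, Ī = 4266.7 mm⁴.
Horizontal leg (remainder): 57 × 8, A = 456 mm², x = 36.5 mm, Ī = 123 462 mm⁴.
Centroid: x̄ = ΣA·x / ΣA = 15.799 mm.
Transfer each piece to the centroidal y-axis using Ī + A·d² with d = x − 15.799:
  vertical leg: d = -11.799 mm → contributes +115 647 mm⁴
  horizontal leg (remainder): d = 20.701 mm → contributes +318 865 mm⁴
Total I = 434 512 mm⁴.

Iy ≈ 4.35 × 10⁵ mm⁴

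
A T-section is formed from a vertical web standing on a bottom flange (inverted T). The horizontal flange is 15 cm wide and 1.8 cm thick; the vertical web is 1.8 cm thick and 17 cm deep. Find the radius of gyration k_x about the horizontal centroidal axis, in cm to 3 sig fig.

Break the section into simple shapes (no overlaps), measuring from the bottom-left corner of the bounding box.
Flange: 15 × 1.8, A = 27 cm², y = 0.9 cm, Ī = 7.29 cm⁴.
Web: 1.8 × 17, A = 30.6 cm², y = 10.3 cm, Ī = 736.95 cm⁴.
Centroid: ȳ = ΣA·y / ΣA = 5.8938 cm.
Transfer each piece to the horizontal centroidal axis using Ī + A·d² with d = y − 5.8938:
  flange: d = -4.9938 cm → contributes +680.6 cm⁴
  web: d = 4.4063 cm → contributes +1331.1 cm⁴
Total I = 2011.7 cm⁴.
Radius of gyration: k = √(I/A) = √(2011.7 / 57.6) = 5.9097 cm.

k_x ≈ 5.91 cm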